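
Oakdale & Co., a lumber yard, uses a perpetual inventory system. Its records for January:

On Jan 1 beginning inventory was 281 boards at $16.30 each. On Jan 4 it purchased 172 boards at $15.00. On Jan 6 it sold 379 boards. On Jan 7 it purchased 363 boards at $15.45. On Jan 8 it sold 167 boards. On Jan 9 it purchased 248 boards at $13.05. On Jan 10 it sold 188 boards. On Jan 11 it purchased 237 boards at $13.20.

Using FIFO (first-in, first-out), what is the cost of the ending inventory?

Jan 6, 379 sold [FIFO — oldest first]: 281 @ $16.30 + 98 @ $15.00 = $6,050.30
Jan 8, 167 sold [FIFO — oldest first]: 74 @ $15.00 + 93 @ $15.45 = $2,546.85
Jan 10, 188 sold [FIFO — oldest first]: 188 @ $15.45 = $2,904.60
Total COGS = $6,050.30 + $2,546.85 + $2,904.60 = $11,501.75
Ending inventory: 82 @ $15.45 + 248 @ $13.05 + 237 @ $13.20 = $7,631.70
Check: goods available $19,133.45 = COGS $11,501.75 + ending $7,631.70

Ending inventory = $7,631.70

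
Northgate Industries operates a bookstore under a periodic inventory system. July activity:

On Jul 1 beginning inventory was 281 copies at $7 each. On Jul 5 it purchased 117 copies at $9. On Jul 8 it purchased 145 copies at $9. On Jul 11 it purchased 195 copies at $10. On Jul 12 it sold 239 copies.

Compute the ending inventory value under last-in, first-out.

Jul 12, 239 sold [LIFO — newest first]: 195 @ $10 + 44 @ $9 = $2,346
Ending inventory: 281 @ $7 + 117 @ $9 + 101 @ $9 = $3,929

Ending inventory = $3,929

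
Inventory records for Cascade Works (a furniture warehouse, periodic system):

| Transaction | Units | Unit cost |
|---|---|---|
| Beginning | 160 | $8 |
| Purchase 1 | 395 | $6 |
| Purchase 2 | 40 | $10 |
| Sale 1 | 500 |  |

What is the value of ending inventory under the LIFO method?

Sale 1 (500) [LIFO — newest first]: 40 @ $10 + 395 @ $6 + 65 @ $8 = $3,290
Ending inventory: 95 @ $8 = $760

Ending inventory = $760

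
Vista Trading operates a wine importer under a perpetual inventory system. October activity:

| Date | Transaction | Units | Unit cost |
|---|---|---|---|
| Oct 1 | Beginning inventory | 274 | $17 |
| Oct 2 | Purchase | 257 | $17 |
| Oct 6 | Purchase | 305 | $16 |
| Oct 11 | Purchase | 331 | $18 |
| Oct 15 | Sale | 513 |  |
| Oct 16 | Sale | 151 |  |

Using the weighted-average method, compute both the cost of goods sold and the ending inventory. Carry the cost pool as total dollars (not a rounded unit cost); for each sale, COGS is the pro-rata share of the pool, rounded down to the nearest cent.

COGS = $11,302.78; ending inventory = $8,562.22

After Oct 1: 274 on hand, pool $4,658.00 (≈ $17.0000 each)
After Oct 2: 531 on hand, pool $9,027.00 (≈ $17.0000 each)
After Oct 6: 836 on hand, pool $13,907.00 (≈ $16.6352 each)
After Oct 11: 1167 on hand, pool $19,865.00 (≈ $17.0223 each)
Oct 15, sell 513: 513/1167 × $19,865.00 → $8,732.42
Oct 16, sell 151: 151/654 × $11,132.58 → $2,570.36
Total COGS = $8,732.42 + $2,570.36 = $11,302.78
Ending inventory (cost pool remaining) = $8,562.22
Check: goods available $19,865.00 = COGS $11,302.78 + ending $8,562.22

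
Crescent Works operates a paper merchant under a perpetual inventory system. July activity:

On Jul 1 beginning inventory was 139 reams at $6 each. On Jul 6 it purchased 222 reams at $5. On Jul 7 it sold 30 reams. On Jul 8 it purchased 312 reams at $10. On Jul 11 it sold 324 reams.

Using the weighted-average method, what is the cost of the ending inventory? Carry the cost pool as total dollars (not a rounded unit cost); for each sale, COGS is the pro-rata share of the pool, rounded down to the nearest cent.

Ending inventory = $2,432.17

After Jul 1: 139 on hand, pool $834.00 (≈ $6.0000 each)
After Jul 6: 361 on hand, pool $1,944.00 (≈ $5.3850 each)
Jul 7, sell 30: 30/361 × $1,944.00 → $161.55
After Jul 8: 643 on hand, pool $4,902.45 (≈ $7.6243 each)
Jul 11, sell 324: 324/643 × $4,902.45 → $2,470.28
Total COGS = $161.55 + $2,470.28 = $2,631.83
Ending inventory (cost pool remaining) = $2,432.17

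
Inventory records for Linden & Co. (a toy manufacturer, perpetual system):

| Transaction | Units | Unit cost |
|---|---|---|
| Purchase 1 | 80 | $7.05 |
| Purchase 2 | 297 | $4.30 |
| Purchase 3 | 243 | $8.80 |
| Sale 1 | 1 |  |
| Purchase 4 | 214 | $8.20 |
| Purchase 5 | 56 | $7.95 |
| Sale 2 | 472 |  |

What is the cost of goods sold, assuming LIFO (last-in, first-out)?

COGS = $3,986.40

Sale 1 (1) [LIFO — newest first]: 1 @ $8.80 = $8.80
Sale 2 (472) [LIFO — newest first]: 56 @ $7.95 + 214 @ $8.20 + 202 @ $8.80 = $3,977.60
Total COGS = $8.80 + $3,977.60 = $3,986.40
Ending inventory: 80 @ $7.05 + 297 @ $4.30 + 40 @ $8.80 = $2,193.10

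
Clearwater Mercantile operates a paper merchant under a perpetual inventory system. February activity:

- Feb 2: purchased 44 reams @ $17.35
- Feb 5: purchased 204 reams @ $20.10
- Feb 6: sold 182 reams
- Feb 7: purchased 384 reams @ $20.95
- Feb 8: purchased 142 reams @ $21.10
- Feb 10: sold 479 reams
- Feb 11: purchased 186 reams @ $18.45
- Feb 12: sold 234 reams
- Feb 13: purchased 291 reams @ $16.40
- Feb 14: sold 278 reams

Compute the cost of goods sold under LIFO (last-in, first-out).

COGS = $22,710.20

Feb 6, 182 sold [LIFO — newest first]: 182 @ $20.10 = $3,658.20
Feb 10, 479 sold [LIFO — newest first]: 142 @ $21.10 + 337 @ $20.95 = $10,056.35
Feb 12, 234 sold [LIFO — newest first]: 186 @ $18.45 + 47 @ $20.95 + 1 @ $20.10 = $4,436.45
Feb 14, 278 sold [LIFO — newest first]: 278 @ $16.40 = $4,559.20
Total COGS = $3,658.20 + $10,056.35 + $4,436.45 + $4,559.20 = $22,710.20
Ending inventory: 44 @ $17.35 + 21 @ $20.10 + 13 @ $16.40 = $1,398.70
Check: goods available $24,108.90 = COGS $22,710.20 + ending $1,398.70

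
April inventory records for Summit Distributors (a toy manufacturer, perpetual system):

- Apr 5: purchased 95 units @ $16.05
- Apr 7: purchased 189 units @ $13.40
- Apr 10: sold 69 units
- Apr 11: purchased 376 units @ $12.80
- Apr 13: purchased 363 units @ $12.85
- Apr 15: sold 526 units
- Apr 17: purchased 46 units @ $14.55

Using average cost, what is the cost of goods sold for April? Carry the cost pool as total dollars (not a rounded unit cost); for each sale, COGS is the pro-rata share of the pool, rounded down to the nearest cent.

COGS = $7,904.77

After Apr 5: 95 on hand, pool $1,524.75 (≈ $16.0500 each)
After Apr 7: 284 on hand, pool $4,057.35 (≈ $14.2864 each)
Apr 10, sell 69: 69/284 × $4,057.35 → $985.76
After Apr 11: 591 on hand, pool $7,884.39 (≈ $13.3408 each)
After Apr 13: 954 on hand, pool $12,548.94 (≈ $13.1540 each)
Apr 15, sell 526: 526/954 × $12,548.94 → $6,919.01
After Apr 17: 474 on hand, pool $6,299.23 (≈ $13.2895 each)
Total COGS = $985.76 + $6,919.01 = $7,904.77
Ending inventory (cost pool remaining) = $6,299.23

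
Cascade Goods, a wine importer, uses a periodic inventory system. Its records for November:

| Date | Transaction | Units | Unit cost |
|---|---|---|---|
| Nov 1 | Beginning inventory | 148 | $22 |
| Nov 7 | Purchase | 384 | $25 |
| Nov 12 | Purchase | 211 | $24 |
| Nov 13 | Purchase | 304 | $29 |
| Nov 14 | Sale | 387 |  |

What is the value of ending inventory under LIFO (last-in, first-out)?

Ending inventory = $15,928

Nov 14, 387 sold [LIFO — newest first]: 304 @ $29 + 83 @ $24 = $10,808
Ending inventory: 148 @ $22 + 384 @ $25 + 128 @ $24 = $15,928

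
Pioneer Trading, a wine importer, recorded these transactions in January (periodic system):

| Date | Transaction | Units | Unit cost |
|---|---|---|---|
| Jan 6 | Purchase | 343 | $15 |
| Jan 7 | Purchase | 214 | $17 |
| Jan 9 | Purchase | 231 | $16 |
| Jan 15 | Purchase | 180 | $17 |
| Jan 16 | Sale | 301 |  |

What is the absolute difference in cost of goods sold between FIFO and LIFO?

FIFO COGS: 301 @ $15 = $4,515
LIFO COGS: 180 @ $17 + 121 @ $16 = $4,996
Difference = |$4,515 − $4,996| = $481

$481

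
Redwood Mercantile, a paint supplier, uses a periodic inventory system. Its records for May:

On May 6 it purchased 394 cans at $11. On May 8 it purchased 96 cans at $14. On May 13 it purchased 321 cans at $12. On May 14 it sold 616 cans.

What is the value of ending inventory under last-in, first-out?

Ending inventory = $2,145

May 14, 616 sold [LIFO — newest first]: 321 @ $12 + 96 @ $14 + 199 @ $11 = $7,385
Ending inventory: 195 @ $11 = $2,145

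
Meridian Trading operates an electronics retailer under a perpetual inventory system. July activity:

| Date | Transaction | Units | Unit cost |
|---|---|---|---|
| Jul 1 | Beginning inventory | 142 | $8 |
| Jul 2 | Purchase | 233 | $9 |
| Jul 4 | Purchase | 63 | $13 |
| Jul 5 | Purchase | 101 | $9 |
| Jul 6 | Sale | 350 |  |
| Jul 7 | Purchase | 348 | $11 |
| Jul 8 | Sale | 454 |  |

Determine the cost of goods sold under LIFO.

Jul 6, 350 sold [LIFO — newest first]: 101 @ $9 + 63 @ $13 + 186 @ $9 = $3,402
Jul 8, 454 sold [LIFO — newest first]: 348 @ $11 + 47 @ $9 + 59 @ $8 = $4,723
Total COGS = $3,402 + $4,723 = $8,125
Ending inventory: 83 @ $8 = $664

COGS = $8,125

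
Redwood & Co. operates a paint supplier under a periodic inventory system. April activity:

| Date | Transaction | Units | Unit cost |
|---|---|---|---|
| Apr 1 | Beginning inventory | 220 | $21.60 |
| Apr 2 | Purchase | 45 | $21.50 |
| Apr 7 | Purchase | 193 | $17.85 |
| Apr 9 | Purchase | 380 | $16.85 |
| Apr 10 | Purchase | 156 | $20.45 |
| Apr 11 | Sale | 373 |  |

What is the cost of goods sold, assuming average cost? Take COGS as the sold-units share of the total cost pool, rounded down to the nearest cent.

Apr 11, sell 373: 373/994 × $18,757.75 → $7,038.87
Ending inventory (cost pool remaining) = $11,718.88

COGS = $7,038.87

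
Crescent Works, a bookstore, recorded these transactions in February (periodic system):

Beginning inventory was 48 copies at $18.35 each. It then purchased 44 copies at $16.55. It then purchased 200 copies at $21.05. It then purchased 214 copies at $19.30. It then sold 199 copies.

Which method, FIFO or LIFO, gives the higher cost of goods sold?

FIFO

FIFO COGS: 48 @ $18.35 + 44 @ $16.55 + 107 @ $21.05 = $3,861.35
LIFO COGS: 199 @ $19.30 = $3,840.70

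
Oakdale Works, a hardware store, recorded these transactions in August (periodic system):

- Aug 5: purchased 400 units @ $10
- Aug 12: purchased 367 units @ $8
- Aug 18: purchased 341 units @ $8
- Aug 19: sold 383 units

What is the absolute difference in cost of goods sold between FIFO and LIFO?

$766

FIFO COGS: 383 @ $10 = $3,830
LIFO COGS: 341 @ $8 + 42 @ $8 = $3,064
Difference = |$3,830 − $3,064| = $766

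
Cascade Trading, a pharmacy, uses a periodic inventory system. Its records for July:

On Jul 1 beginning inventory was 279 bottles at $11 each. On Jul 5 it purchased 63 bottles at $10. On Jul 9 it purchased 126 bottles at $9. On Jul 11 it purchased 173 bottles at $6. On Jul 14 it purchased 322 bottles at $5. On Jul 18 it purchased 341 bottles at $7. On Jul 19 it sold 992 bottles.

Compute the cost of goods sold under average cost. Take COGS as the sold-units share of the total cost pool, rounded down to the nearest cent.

COGS = $7,506.94

Jul 19, sell 992: 992/1304 × $9,868.00 → $7,506.94
Ending inventory (cost pool remaining) = $2,361.06
Check: goods available $9,868.00 = COGS $7,506.94 + ending $2,361.06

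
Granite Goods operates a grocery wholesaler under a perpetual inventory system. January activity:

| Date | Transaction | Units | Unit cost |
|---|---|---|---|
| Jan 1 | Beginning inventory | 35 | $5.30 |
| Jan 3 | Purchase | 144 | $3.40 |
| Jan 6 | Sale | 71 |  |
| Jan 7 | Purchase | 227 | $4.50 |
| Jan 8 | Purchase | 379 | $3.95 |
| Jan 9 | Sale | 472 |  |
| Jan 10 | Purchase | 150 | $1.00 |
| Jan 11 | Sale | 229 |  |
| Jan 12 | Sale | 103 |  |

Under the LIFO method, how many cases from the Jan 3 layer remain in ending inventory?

25

Jan 6, 71 sold [LIFO — newest first]: 71 @ $3.40 = $241.40
Jan 9, 472 sold [LIFO — newest first]: 379 @ $3.95 + 93 @ $4.50 = $1,915.55
Jan 11, 229 sold [LIFO — newest first]: 150 @ $1.00 + 79 @ $4.50 = $505.50
Jan 12, 103 sold [LIFO — newest first]: 55 @ $4.50 + 48 @ $3.40 = $410.70
Total COGS = $241.40 + $1,915.55 + $505.50 + $410.70 = $3,073.15
Ending inventory: 35 @ $5.30 + 25 @ $3.40 = $270.50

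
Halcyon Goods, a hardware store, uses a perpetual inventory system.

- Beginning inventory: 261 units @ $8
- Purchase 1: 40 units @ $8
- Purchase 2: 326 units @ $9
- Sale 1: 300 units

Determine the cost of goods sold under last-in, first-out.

COGS = $2,700

Sale 1 (300) [LIFO — newest first]: 300 @ $9 = $2,700
Ending inventory: 261 @ $8 + 40 @ $8 + 26 @ $9 = $2,642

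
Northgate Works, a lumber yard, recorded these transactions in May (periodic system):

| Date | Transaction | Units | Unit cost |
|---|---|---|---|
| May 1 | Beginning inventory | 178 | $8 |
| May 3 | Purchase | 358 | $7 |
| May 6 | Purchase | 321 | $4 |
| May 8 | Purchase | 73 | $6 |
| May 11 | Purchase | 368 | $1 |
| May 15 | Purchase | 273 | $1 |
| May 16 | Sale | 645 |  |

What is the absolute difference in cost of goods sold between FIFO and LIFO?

$3,701

FIFO COGS: 178 @ $8 + 358 @ $7 + 109 @ $4 = $4,366
LIFO COGS: 273 @ $1 + 368 @ $1 + 4 @ $6 = $665
Difference = |$4,366 − $665| = $3,701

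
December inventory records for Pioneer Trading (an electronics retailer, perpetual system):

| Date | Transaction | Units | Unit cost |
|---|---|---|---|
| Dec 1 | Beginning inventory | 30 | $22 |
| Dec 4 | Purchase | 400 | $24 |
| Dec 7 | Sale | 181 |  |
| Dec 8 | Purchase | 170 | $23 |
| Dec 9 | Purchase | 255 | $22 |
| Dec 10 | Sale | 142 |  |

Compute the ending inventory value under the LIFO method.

Dec 7, 181 sold [LIFO — newest first]: 181 @ $24 = $4,344
Dec 10, 142 sold [LIFO — newest first]: 142 @ $22 = $3,124
Total COGS = $4,344 + $3,124 = $7,468
Ending inventory: 30 @ $22 + 219 @ $24 + 170 @ $23 + 113 @ $22 = $12,312
Check: goods available $19,780 = COGS $7,468 + ending $12,312

Ending inventory = $12,312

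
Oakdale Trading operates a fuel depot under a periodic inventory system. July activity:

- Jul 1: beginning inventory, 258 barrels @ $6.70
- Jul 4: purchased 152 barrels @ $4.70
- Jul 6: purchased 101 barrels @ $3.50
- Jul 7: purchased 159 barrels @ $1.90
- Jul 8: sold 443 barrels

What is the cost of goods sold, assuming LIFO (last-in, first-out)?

COGS = $1,577.70

Jul 8, 443 sold [LIFO — newest first]: 159 @ $1.90 + 101 @ $3.50 + 152 @ $4.70 + 31 @ $6.70 = $1,577.70
Ending inventory: 227 @ $6.70 = $1,520.90
Check: goods available $3,098.60 = COGS $1,577.70 + ending $1,520.90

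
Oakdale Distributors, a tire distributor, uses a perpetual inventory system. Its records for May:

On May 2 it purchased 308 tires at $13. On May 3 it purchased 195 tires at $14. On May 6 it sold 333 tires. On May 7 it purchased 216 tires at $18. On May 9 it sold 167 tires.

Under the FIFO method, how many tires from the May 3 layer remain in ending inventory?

May 6, 333 sold [FIFO — oldest first]: 308 @ $13 + 25 @ $14 = $4,354
May 9, 167 sold [FIFO — oldest first]: 167 @ $14 = $2,338
Total COGS = $4,354 + $2,338 = $6,692
Ending inventory: 3 @ $14 + 216 @ $18 = $3,930

3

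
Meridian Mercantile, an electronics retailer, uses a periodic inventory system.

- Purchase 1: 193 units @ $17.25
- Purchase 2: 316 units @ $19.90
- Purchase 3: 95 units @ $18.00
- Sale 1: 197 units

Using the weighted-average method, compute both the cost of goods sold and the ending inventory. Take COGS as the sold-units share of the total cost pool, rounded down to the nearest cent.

Sale 1, sell 197: 197/604 × $11,327.65 → $3,694.61
Ending inventory (cost pool remaining) = $7,633.04
Check: goods available $11,327.65 = COGS $3,694.61 + ending $7,633.04

COGS = $3,694.61; ending inventory = $7,633.04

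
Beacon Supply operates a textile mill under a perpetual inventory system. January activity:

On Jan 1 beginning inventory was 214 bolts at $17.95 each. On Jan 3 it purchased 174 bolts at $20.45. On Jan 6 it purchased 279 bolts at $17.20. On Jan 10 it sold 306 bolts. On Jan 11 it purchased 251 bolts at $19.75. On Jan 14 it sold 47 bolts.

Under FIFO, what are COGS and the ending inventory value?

COGS = $6,683.85; ending inventory = $10,471.80

Jan 10, 306 sold [FIFO — oldest first]: 214 @ $17.95 + 92 @ $20.45 = $5,722.70
Jan 14, 47 sold [FIFO — oldest first]: 47 @ $20.45 = $961.15
Total COGS = $5,722.70 + $961.15 = $6,683.85
Ending inventory: 35 @ $20.45 + 279 @ $17.20 + 251 @ $19.75 = $10,471.80
Check: goods available $17,155.65 = COGS $6,683.85 + ending $10,471.80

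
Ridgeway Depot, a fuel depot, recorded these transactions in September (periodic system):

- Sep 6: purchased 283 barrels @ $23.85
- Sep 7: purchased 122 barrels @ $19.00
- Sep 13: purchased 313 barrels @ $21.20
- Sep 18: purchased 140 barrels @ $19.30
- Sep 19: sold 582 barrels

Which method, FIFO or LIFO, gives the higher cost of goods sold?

FIFO COGS: 283 @ $23.85 + 122 @ $19.00 + 177 @ $21.20 = $12,819.95
LIFO COGS: 140 @ $19.30 + 313 @ $21.20 + 122 @ $19.00 + 7 @ $23.85 = $11,822.55

FIFO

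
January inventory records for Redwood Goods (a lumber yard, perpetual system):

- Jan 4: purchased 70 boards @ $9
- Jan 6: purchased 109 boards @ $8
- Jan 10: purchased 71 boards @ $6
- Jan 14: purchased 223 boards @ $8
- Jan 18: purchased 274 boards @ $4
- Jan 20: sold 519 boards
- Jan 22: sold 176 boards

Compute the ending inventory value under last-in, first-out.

Ending inventory = $468

Jan 20, 519 sold [LIFO — newest first]: 274 @ $4 + 223 @ $8 + 22 @ $6 = $3,012
Jan 22, 176 sold [LIFO — newest first]: 49 @ $6 + 109 @ $8 + 18 @ $9 = $1,328
Total COGS = $3,012 + $1,328 = $4,340
Ending inventory: 52 @ $9 = $468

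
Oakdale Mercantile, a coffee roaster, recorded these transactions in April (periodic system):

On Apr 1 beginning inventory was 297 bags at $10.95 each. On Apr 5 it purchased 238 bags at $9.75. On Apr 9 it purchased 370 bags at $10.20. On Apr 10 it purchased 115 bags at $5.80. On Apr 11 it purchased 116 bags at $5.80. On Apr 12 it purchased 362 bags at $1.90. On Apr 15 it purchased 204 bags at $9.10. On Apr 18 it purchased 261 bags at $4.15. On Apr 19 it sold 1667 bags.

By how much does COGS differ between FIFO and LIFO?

FIFO COGS: 297 @ $10.95 + 238 @ $9.75 + 370 @ $10.20 + 115 @ $5.80 + 116 @ $5.80 + 362 @ $1.90 + 169 @ $9.10 = $12,912.15
LIFO COGS: 261 @ $4.15 + 204 @ $9.10 + 362 @ $1.90 + 116 @ $5.80 + 115 @ $5.80 + 370 @ $10.20 + 238 @ $9.75 + 1 @ $10.95 = $11,072.60
Difference = |$12,912.15 − $11,072.60| = $1,839.55

$1,839.55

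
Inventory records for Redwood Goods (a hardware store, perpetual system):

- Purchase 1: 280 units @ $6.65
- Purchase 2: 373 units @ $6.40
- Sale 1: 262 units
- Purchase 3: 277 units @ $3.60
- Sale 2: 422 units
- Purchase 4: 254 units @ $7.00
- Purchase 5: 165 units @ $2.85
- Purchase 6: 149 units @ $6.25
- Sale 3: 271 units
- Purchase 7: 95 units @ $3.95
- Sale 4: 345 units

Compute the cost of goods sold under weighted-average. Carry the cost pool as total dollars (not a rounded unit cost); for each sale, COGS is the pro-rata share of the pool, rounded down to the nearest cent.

COGS = $7,255.21

After Purchase 1: 280 on hand, pool $1,862.00 (≈ $6.6500 each)
After Purchase 2: 653 on hand, pool $4,249.20 (≈ $6.5072 each)
Sale 1, sell 262: 262/653 × $4,249.20 → $1,704.88
After Purchase 3: 668 on hand, pool $3,541.52 (≈ $5.3017 each)
Sale 2, sell 422: 422/668 × $3,541.52 → $2,237.30
After Purchase 4: 500 on hand, pool $3,082.22 (≈ $6.1644 each)
After Purchase 5: 665 on hand, pool $3,552.47 (≈ $5.3421 each)
After Purchase 6: 814 on hand, pool $4,483.72 (≈ $5.5083 each)
Sale 3, sell 271: 271/814 × $4,483.72 → $1,492.73
After Purchase 7: 638 on hand, pool $3,366.24 (≈ $5.2762 each)
Sale 4, sell 345: 345/638 × $3,366.24 → $1,820.30
Total COGS = $1,704.88 + $2,237.30 + $1,492.73 + $1,820.30 = $7,255.21
Ending inventory (cost pool remaining) = $1,545.94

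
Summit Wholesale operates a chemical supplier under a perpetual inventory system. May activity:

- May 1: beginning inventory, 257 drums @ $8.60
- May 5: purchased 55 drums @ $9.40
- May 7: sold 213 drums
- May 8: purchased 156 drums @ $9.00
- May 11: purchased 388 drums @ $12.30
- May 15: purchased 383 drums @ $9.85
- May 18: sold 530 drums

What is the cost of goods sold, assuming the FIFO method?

COGS = $7,513.70

May 7, 213 sold [FIFO — oldest first]: 213 @ $8.60 = $1,831.80
May 18, 530 sold [FIFO — oldest first]: 44 @ $8.60 + 55 @ $9.40 + 156 @ $9.00 + 275 @ $12.30 = $5,681.90
Total COGS = $1,831.80 + $5,681.90 = $7,513.70
Ending inventory: 113 @ $12.30 + 383 @ $9.85 = $5,162.45
Check: goods available $12,676.15 = COGS $7,513.70 + ending $5,162.45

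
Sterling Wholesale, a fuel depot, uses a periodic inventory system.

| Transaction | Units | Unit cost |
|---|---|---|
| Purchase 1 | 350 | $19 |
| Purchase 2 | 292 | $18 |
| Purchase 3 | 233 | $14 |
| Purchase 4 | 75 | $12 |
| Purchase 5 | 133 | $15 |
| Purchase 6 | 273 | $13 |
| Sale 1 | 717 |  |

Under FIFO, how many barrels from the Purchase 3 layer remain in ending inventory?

Sale 1 (717) [FIFO — oldest first]: 350 @ $19 + 292 @ $18 + 75 @ $14 = $12,956
Ending inventory: 158 @ $14 + 75 @ $12 + 133 @ $15 + 273 @ $13 = $8,656

158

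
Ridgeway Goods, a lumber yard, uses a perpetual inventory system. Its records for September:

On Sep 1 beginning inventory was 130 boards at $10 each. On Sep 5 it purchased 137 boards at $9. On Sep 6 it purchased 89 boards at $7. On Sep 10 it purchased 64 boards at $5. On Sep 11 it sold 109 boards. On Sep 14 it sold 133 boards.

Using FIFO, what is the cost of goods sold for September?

Sep 11, 109 sold [FIFO — oldest first]: 109 @ $10 = $1,090
Sep 14, 133 sold [FIFO — oldest first]: 21 @ $10 + 112 @ $9 = $1,218
Total COGS = $1,090 + $1,218 = $2,308
Ending inventory: 25 @ $9 + 89 @ $7 + 64 @ $5 = $1,168
Check: goods available $3,476 = COGS $2,308 + ending $1,168

COGS = $2,308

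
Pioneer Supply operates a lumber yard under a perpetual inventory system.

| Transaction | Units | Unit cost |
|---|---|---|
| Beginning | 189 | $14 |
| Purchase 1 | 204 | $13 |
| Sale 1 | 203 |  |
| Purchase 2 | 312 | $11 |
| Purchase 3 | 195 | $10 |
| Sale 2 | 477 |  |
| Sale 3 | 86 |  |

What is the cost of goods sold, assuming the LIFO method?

Sale 1 (203) [LIFO — newest first]: 203 @ $13 = $2,639
Sale 2 (477) [LIFO — newest first]: 195 @ $10 + 282 @ $11 = $5,052
Sale 3 (86) [LIFO — newest first]: 30 @ $11 + 1 @ $13 + 55 @ $14 = $1,113
Total COGS = $2,639 + $5,052 + $1,113 = $8,804
Ending inventory: 134 @ $14 = $1,876

COGS = $8,804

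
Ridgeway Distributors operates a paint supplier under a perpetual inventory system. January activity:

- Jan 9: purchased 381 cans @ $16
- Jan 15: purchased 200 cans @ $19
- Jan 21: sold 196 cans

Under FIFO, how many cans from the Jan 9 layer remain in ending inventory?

Jan 21, 196 sold [FIFO — oldest first]: 196 @ $16 = $3,136
Ending inventory: 185 @ $16 + 200 @ $19 = $6,760

185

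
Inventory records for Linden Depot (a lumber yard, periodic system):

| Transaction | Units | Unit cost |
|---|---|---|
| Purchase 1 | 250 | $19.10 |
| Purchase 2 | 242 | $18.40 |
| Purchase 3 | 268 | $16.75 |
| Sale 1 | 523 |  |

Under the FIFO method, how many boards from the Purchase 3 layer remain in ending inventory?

237

Sale 1 (523) [FIFO — oldest first]: 250 @ $19.10 + 242 @ $18.40 + 31 @ $16.75 = $9,747.05
Ending inventory: 237 @ $16.75 = $3,969.75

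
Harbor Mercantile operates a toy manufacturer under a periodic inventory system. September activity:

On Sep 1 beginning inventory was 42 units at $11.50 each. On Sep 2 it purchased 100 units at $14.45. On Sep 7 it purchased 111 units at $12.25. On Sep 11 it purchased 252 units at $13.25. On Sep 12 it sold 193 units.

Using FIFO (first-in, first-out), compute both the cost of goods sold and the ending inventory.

COGS = $2,552.75; ending inventory = $4,074.00

Sep 12, 193 sold [FIFO — oldest first]: 42 @ $11.50 + 100 @ $14.45 + 51 @ $12.25 = $2,552.75
Ending inventory: 60 @ $12.25 + 252 @ $13.25 = $4,074.00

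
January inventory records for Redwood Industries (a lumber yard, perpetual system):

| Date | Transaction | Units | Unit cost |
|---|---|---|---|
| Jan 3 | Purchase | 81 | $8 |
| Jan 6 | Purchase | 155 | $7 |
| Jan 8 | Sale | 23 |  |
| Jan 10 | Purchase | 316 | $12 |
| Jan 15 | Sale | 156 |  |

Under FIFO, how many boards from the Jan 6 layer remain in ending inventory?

Jan 8, 23 sold [FIFO — oldest first]: 23 @ $8 = $184
Jan 15, 156 sold [FIFO — oldest first]: 58 @ $8 + 98 @ $7 = $1,150
Total COGS = $184 + $1,150 = $1,334
Ending inventory: 57 @ $7 + 316 @ $12 = $4,191

57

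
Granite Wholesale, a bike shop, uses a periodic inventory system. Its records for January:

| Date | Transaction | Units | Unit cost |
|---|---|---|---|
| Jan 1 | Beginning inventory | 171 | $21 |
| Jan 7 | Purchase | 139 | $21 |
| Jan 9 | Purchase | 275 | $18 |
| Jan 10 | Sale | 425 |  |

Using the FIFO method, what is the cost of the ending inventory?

Ending inventory = $2,880

Jan 10, 425 sold [FIFO — oldest first]: 171 @ $21 + 139 @ $21 + 115 @ $18 = $8,580
Ending inventory: 160 @ $18 = $2,880
Check: goods available $11,460 = COGS $8,580 + ending $2,880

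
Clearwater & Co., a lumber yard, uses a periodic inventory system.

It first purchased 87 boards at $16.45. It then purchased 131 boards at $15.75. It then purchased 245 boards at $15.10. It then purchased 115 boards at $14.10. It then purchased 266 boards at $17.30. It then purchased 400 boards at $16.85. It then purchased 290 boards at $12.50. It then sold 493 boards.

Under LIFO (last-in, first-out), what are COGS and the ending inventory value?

Sale 1 (493) [LIFO — newest first]: 290 @ $12.50 + 203 @ $16.85 = $7,045.55
Ending inventory: 87 @ $16.45 + 131 @ $15.75 + 245 @ $15.10 + 115 @ $14.10 + 266 @ $17.30 + 197 @ $16.85 = $16,736.65
Check: goods available $23,782.20 = COGS $7,045.55 + ending $16,736.65

COGS = $7,045.55; ending inventory = $16,736.65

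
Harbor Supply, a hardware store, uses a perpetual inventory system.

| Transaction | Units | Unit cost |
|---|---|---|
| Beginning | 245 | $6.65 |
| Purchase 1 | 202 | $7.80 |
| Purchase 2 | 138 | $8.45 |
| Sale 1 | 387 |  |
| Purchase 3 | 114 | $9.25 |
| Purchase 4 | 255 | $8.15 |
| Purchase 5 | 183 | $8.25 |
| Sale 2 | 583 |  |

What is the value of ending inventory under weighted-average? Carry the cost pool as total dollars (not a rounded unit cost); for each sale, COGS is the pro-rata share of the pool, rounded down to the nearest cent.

Ending inventory = $1,363.15

After Beginning: 245 on hand, pool $1,629.25 (≈ $6.6500 each)
After Purchase 1: 447 on hand, pool $3,204.85 (≈ $7.1697 each)
After Purchase 2: 585 on hand, pool $4,370.95 (≈ $7.4717 each)
Sale 1, sell 387: 387/585 × $4,370.95 → $2,891.55
After Purchase 3: 312 on hand, pool $2,533.90 (≈ $8.1215 each)
After Purchase 4: 567 on hand, pool $4,612.15 (≈ $8.1343 each)
After Purchase 5: 750 on hand, pool $6,121.90 (≈ $8.1625 each)
Sale 2, sell 583: 583/750 × $6,121.90 → $4,758.75
Total COGS = $2,891.55 + $4,758.75 = $7,650.30
Ending inventory (cost pool remaining) = $1,363.15
Check: goods available $9,013.45 = COGS $7,650.30 + ending $1,363.15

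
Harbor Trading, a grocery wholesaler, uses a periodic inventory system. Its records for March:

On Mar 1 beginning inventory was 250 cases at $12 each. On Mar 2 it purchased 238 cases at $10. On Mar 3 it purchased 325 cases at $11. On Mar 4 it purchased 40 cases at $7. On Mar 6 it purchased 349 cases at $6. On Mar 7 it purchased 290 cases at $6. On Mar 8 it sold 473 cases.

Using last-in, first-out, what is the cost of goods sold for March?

Mar 8, 473 sold [LIFO — newest first]: 290 @ $6 + 183 @ $6 = $2,838
Ending inventory: 250 @ $12 + 238 @ $10 + 325 @ $11 + 40 @ $7 + 166 @ $6 = $10,231

COGS = $2,838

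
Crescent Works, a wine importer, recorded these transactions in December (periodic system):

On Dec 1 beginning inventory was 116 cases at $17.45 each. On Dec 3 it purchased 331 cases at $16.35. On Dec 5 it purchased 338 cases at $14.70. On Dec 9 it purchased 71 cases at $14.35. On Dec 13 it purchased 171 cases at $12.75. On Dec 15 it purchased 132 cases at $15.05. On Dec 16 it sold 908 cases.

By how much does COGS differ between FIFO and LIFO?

FIFO COGS: 116 @ $17.45 + 331 @ $16.35 + 338 @ $14.70 + 71 @ $14.35 + 52 @ $12.75 = $14,086.50
LIFO COGS: 132 @ $15.05 + 171 @ $12.75 + 71 @ $14.35 + 338 @ $14.70 + 196 @ $16.35 = $13,358.90
Difference = |$14,086.50 − $13,358.90| = $727.60

$727.60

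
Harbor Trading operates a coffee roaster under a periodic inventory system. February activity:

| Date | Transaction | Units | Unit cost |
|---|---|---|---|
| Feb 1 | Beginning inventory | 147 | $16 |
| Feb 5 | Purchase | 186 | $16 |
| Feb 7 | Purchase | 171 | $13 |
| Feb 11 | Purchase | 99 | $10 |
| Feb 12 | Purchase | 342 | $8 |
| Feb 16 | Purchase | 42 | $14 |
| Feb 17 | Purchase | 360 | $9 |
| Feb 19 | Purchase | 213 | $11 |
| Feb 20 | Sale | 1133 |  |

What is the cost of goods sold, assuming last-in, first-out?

Feb 20, 1133 sold [LIFO — newest first]: 213 @ $11 + 360 @ $9 + 42 @ $14 + 342 @ $8 + 99 @ $10 + 77 @ $13 = $10,898
Ending inventory: 147 @ $16 + 186 @ $16 + 94 @ $13 = $6,550

COGS = $10,898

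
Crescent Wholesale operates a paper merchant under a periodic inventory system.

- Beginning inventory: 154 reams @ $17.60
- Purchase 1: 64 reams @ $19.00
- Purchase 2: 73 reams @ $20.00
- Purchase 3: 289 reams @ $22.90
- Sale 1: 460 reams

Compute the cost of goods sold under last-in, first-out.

Sale 1 (460) [LIFO — newest first]: 289 @ $22.90 + 73 @ $20.00 + 64 @ $19.00 + 34 @ $17.60 = $9,892.50
Ending inventory: 120 @ $17.60 = $2,112.00

COGS = $9,892.50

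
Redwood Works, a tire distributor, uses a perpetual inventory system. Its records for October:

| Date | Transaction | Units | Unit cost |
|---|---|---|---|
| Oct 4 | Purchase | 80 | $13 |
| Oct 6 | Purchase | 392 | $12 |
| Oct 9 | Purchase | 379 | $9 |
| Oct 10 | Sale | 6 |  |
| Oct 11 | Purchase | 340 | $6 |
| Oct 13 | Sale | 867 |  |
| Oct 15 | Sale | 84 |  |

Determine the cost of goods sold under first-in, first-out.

Oct 10, 6 sold [FIFO — oldest first]: 6 @ $13 = $78
Oct 13, 867 sold [FIFO — oldest first]: 74 @ $13 + 392 @ $12 + 379 @ $9 + 22 @ $6 = $9,209
Oct 15, 84 sold [FIFO — oldest first]: 84 @ $6 = $504
Total COGS = $78 + $9,209 + $504 = $9,791
Ending inventory: 234 @ $6 = $1,404
Check: goods available $11,195 = COGS $9,791 + ending $1,404

COGS = $9,791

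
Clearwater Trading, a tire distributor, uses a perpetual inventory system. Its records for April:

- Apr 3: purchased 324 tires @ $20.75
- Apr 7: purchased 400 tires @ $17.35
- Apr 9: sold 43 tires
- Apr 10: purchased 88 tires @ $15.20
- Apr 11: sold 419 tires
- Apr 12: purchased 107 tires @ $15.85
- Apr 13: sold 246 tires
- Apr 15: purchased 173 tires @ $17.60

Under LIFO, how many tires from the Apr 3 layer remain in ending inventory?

211

Apr 9, 43 sold [LIFO — newest first]: 43 @ $17.35 = $746.05
Apr 11, 419 sold [LIFO — newest first]: 88 @ $15.20 + 331 @ $17.35 = $7,080.45
Apr 13, 246 sold [LIFO — newest first]: 107 @ $15.85 + 26 @ $17.35 + 113 @ $20.75 = $4,491.80
Total COGS = $746.05 + $7,080.45 + $4,491.80 = $12,318.30
Ending inventory: 211 @ $20.75 + 173 @ $17.60 = $7,423.05
Check: goods available $19,741.35 = COGS $12,318.30 + ending $7,423.05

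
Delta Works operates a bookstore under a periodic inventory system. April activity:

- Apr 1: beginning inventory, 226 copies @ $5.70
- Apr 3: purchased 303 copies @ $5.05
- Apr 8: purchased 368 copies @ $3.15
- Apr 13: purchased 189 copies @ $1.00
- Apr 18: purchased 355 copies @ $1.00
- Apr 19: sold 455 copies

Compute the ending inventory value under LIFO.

Apr 19, 455 sold [LIFO — newest first]: 355 @ $1.00 + 100 @ $1.00 = $455.00
Ending inventory: 226 @ $5.70 + 303 @ $5.05 + 368 @ $3.15 + 89 @ $1.00 = $4,066.55

Ending inventory = $4,066.55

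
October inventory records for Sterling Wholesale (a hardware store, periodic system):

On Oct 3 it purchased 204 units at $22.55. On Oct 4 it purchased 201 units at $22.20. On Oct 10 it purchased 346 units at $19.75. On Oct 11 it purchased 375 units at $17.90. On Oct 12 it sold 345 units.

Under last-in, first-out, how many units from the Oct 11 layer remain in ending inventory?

30

Oct 12, 345 sold [LIFO — newest first]: 345 @ $17.90 = $6,175.50
Ending inventory: 204 @ $22.55 + 201 @ $22.20 + 346 @ $19.75 + 30 @ $17.90 = $16,432.90
Check: goods available $22,608.40 = COGS $6,175.50 + ending $16,432.90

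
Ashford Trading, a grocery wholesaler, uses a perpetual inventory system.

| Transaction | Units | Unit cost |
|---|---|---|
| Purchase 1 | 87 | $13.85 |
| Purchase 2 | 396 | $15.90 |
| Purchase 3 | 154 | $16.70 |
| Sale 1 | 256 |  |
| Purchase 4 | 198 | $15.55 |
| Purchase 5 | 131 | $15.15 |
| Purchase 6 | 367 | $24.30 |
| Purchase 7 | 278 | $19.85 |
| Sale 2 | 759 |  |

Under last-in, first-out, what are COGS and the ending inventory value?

Sale 1 (256) [LIFO — newest first]: 154 @ $16.70 + 102 @ $15.90 = $4,193.60
Sale 2 (759) [LIFO — newest first]: 278 @ $19.85 + 367 @ $24.30 + 114 @ $15.15 = $16,163.50
Total COGS = $4,193.60 + $16,163.50 = $20,357.10
Ending inventory: 87 @ $13.85 + 294 @ $15.90 + 198 @ $15.55 + 17 @ $15.15 = $9,216.00

COGS = $20,357.10; ending inventory = $9,216.00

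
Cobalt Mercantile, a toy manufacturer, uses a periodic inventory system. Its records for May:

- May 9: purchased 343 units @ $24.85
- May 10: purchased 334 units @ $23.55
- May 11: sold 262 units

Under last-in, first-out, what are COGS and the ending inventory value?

May 11, 262 sold [LIFO — newest first]: 262 @ $23.55 = $6,170.10
Ending inventory: 343 @ $24.85 + 72 @ $23.55 = $10,219.15
Check: goods available $16,389.25 = COGS $6,170.10 + ending $10,219.15

COGS = $6,170.10; ending inventory = $10,219.15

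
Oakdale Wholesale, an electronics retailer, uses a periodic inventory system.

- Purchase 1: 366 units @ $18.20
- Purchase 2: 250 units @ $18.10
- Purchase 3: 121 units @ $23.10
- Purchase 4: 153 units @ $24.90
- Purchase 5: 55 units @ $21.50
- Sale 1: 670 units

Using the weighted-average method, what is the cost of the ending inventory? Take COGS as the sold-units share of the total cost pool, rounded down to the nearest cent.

Sale 1, sell 670: 670/945 × $18,973.50 → $13,452.11
Ending inventory (cost pool remaining) = $5,521.39

Ending inventory = $5,521.39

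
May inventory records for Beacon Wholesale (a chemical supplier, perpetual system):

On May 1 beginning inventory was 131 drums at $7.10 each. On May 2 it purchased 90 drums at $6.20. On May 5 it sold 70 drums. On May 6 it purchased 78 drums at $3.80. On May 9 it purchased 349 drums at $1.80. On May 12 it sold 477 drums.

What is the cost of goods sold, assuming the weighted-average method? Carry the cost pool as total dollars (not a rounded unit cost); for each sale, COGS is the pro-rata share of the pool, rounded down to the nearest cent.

COGS = $2,073.46

After May 1: 131 on hand, pool $930.10 (≈ $7.1000 each)
After May 2: 221 on hand, pool $1,488.10 (≈ $6.7335 each)
May 5, sell 70: 70/221 × $1,488.10 → $471.34
After May 6: 229 on hand, pool $1,313.16 (≈ $5.7343 each)
After May 9: 578 on hand, pool $1,941.36 (≈ $3.3588 each)
May 12, sell 477: 477/578 × $1,941.36 → $1,602.12
Total COGS = $471.34 + $1,602.12 = $2,073.46
Ending inventory (cost pool remaining) = $339.24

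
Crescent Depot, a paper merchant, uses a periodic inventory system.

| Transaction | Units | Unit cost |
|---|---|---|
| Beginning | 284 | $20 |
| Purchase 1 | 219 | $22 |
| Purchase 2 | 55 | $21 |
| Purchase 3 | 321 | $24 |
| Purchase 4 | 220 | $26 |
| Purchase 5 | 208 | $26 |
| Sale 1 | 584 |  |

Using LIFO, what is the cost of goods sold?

Sale 1 (584) [LIFO — newest first]: 208 @ $26 + 220 @ $26 + 156 @ $24 = $14,872
Ending inventory: 284 @ $20 + 219 @ $22 + 55 @ $21 + 165 @ $24 = $15,613

COGS = $14,872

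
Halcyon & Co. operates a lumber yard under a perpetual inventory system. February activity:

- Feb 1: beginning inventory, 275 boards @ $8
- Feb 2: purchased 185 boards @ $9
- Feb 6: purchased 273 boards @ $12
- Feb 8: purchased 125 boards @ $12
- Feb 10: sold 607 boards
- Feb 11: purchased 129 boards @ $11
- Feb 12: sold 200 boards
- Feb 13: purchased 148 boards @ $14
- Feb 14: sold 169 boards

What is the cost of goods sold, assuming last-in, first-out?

COGS = $10,860

Feb 10, 607 sold [LIFO — newest first]: 125 @ $12 + 273 @ $12 + 185 @ $9 + 24 @ $8 = $6,633
Feb 12, 200 sold [LIFO — newest first]: 129 @ $11 + 71 @ $8 = $1,987
Feb 14, 169 sold [LIFO — newest first]: 148 @ $14 + 21 @ $8 = $2,240
Total COGS = $6,633 + $1,987 + $2,240 = $10,860
Ending inventory: 159 @ $8 = $1,272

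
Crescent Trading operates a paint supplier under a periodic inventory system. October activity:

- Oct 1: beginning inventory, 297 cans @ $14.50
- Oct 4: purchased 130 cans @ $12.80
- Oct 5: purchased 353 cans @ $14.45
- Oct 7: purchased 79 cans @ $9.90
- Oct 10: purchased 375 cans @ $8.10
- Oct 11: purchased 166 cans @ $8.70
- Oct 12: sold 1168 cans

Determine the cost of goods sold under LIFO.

COGS = $12,971.15

Oct 12, 1168 sold [LIFO — newest first]: 166 @ $8.70 + 375 @ $8.10 + 79 @ $9.90 + 353 @ $14.45 + 130 @ $12.80 + 65 @ $14.50 = $12,971.15
Ending inventory: 232 @ $14.50 = $3,364.00
Check: goods available $16,335.15 = COGS $12,971.15 + ending $3,364.00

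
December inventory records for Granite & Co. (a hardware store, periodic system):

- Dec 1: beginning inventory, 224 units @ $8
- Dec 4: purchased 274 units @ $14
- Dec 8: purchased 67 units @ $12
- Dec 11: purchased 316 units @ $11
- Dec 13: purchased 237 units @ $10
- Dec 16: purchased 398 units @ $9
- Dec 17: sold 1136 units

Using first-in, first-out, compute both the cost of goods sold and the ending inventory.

Dec 17, 1136 sold [FIFO — oldest first]: 224 @ $8 + 274 @ $14 + 67 @ $12 + 316 @ $11 + 237 @ $10 + 18 @ $9 = $12,440
Ending inventory: 380 @ $9 = $3,420
Check: goods available $15,860 = COGS $12,440 + ending $3,420

COGS = $12,440; ending inventory = $3,420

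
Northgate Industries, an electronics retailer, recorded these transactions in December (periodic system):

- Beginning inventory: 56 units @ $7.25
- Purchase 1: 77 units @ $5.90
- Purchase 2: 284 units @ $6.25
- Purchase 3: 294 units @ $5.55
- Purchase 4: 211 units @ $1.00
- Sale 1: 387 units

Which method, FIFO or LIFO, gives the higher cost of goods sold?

FIFO COGS: 56 @ $7.25 + 77 @ $5.90 + 254 @ $6.25 = $2,447.80
LIFO COGS: 211 @ $1.00 + 176 @ $5.55 = $1,187.80

FIFO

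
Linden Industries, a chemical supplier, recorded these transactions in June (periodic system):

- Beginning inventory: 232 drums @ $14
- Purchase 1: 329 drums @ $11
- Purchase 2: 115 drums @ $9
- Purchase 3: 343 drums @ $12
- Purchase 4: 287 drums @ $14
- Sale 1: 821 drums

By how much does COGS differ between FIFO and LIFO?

$363

FIFO COGS: 232 @ $14 + 329 @ $11 + 115 @ $9 + 145 @ $12 = $9,642
LIFO COGS: 287 @ $14 + 343 @ $12 + 115 @ $9 + 76 @ $11 = $10,005
Difference = |$9,642 − $10,005| = $363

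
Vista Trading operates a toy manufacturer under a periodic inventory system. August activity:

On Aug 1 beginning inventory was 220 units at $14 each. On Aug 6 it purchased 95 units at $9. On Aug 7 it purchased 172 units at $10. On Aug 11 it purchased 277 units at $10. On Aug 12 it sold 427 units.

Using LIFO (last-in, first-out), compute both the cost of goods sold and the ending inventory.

COGS = $4,270; ending inventory = $4,155

Aug 12, 427 sold [LIFO — newest first]: 277 @ $10 + 150 @ $10 = $4,270
Ending inventory: 220 @ $14 + 95 @ $9 + 22 @ $10 = $4,155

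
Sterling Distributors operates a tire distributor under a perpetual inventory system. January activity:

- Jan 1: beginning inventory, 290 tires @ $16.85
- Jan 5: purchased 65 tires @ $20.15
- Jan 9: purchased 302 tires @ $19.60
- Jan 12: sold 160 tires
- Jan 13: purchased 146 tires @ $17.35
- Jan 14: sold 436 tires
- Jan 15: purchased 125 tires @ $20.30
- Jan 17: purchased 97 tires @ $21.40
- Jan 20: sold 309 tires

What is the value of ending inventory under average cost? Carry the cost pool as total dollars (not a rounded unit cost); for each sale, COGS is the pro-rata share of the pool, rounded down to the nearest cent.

Ending inventory = $2,343.85

After Jan 1: 290 on hand, pool $4,886.50 (≈ $16.8500 each)
After Jan 5: 355 on hand, pool $6,196.25 (≈ $17.4542 each)
After Jan 9: 657 on hand, pool $12,115.45 (≈ $18.4406 each)
Jan 12, sell 160: 160/657 × $12,115.45 → $2,950.49
After Jan 13: 643 on hand, pool $11,698.06 (≈ $18.1929 each)
Jan 14, sell 436: 436/643 × $11,698.06 → $7,932.12
After Jan 15: 332 on hand, pool $6,303.44 (≈ $18.9863 each)
After Jan 17: 429 on hand, pool $8,379.24 (≈ $19.5320 each)
Jan 20, sell 309: 309/429 × $8,379.24 → $6,035.39
Total COGS = $2,950.49 + $7,932.12 + $6,035.39 = $16,918.00
Ending inventory (cost pool remaining) = $2,343.85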